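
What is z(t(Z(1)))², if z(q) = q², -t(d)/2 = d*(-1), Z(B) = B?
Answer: 16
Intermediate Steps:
t(d) = 2*d (t(d) = -2*d*(-1) = -(-2)*d = 2*d)
z(t(Z(1)))² = ((2*1)²)² = (2²)² = 4² = 16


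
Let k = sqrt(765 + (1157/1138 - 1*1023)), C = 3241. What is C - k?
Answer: 3241 - I*sqrt(332804686)/1138 ≈ 3241.0 - 16.031*I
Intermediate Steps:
k = I*sqrt(332804686)/1138 (k = sqrt(765 + (1157*(1/1138) - 1023)) = sqrt(765 + (1157/1138 - 1023)) = sqrt(765 - 1163017/1138) = sqrt(-292447/1138) = I*sqrt(332804686)/1138 ≈ 16.031*I)
C - k = 3241 - I*sqrt(332804686)/1138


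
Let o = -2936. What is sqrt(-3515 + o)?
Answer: I*sqrt(6451) ≈ 80.318*I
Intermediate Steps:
sqrt(-3515 + o) = sqrt(-3515 - 2936) = sqrt(-6451) = I*sqrt(6451)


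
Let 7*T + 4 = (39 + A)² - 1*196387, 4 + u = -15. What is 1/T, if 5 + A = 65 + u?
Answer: -7/189991 ≈ -3.6844e-5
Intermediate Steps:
u = -19 (u = -4 - 15 = -19)
A = 41 (A = -5 + (65 - 19) = -5 + 46 = 41)
T = -189991/7 (T = -4/7 + ((39 + 41)² - 1*196387)/7 = -4/7 + (80² - 196387)/7 = -4/7 + (6400 - 196387)/7 = -4/7 + (⅐)*(-189987) = -4/7 - 27141 = -189991/7 ≈ -27142.)
1/T = 1/(-189991/7) = -7/189991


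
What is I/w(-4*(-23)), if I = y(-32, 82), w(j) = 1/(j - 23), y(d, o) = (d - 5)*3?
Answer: -7659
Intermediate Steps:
y(d, o) = -15 + 3*d (y(d, o) = (-5 + d)*3 = -15 + 3*d)
w(j) = 1/(-23 + j)
I = -111 (I = -15 + 3*(-32) = -15 - 96 = -111)
I/w(-4*(-23)) = -111/(1/(-23 - 4*(-23))) = -111/(1/(-23 + 92)) = -111/(1/69) = -111/1/69 = -111*69 = -7659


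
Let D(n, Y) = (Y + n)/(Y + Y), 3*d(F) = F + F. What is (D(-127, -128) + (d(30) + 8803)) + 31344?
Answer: 10283007/256 ≈ 40168.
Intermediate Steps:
d(F) = 2*F/3 (d(F) = (F + F)/3 = (2*F)/3 = 2*F/3)
D(n, Y) = (Y + n)/(2*Y) (D(n, Y) = (Y + n)/((2*Y)) = (Y + n)*(1/(2*Y)) = (Y + n)/(2*Y))
(D(-127, -128) + (d(30) + 8803)) + 31344 = ((½)*(-128 - 127)/(-128) + ((⅔)*30 + 8803)) + 31344 = ((½)*(-1/128)*(-255) + (20 + 8803)) + 31344 = (255/256 + 8823) + 31344 = 2258943/256 + 31344 = 10283007/256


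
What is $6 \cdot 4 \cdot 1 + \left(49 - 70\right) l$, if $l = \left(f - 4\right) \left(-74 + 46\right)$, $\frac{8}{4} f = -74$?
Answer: $-24084$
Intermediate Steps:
$f = -37$ ($f = \frac{1}{2} \left(-74\right) = -37$)
$l = 1148$ ($l = \left(-37 - 4\right) \left(-74 + 46\right) = \left(-41\right) \left(-28\right) = 1148$)
$6 \cdot 4 \cdot 1 + \left(49 - 70\right) l = 6 \cdot 4 \cdot 1 + \left(49 - 70\right) 1148 = 24 \cdot 1 + \left(49 - 70\right) 1148 = 24 - 24108 = -24084$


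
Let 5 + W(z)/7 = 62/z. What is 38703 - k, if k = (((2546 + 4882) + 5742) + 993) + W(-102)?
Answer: 1253542/51 ≈ 24579.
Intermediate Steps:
W(z) = -35 + 434/z (W(z) = -35 + 7*(62/z) = -35 + 434/z)
k = 720311/51 (k = (((2546 + 4882) + 5742) + 993) + (-35 + 434/(-102)) = ((7428 + 5742) + 993) + (-35 + 434*(-1/102)) = (13170 + 993) + (-35 - 217/51) = 14163 - 2002/51 = 720311/51 ≈ 14124.)
38703 - k = 38703 - 1*720311/51 = 38703 - 720311/51 = 1253542/51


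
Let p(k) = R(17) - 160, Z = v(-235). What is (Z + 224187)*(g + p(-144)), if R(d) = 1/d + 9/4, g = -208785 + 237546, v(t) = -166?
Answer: 435726445525/68 ≈ 6.4077e+9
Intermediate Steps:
g = 28761
R(d) = 9/4 + 1/d (R(d) = 1/d + 9*(1/4) = 1/d + 9/4 = 9/4 + 1/d)
Z = -166
p(k) = -10723/68 (p(k) = (9/4 + 1/17) - 160 = 157/68 - 160 = -10723/68)
(Z + 224187)*(g + p(-144)) = (-166 + 224187)*(28761 - 10723/68) = 224021*(1945025/68) = 435726445525/68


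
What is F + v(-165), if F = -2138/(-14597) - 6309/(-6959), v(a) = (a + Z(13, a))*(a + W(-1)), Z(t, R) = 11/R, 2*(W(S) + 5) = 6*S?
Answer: 43513418428229/1523707845 ≈ 28558.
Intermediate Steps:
W(S) = -5 + 3*S (W(S) = -5 + (6*S)/2 = -5 + 3*S)
v(a) = (-8 + a)*(a + 11/a) (v(a) = (a + 11/a)*(a + (-5 + 3*(-1))) = (a + 11/a)*(a + (-5 - 3)) = (a + 11/a)*(a - 8) = (a + 11/a)*(-8 + a) = (-8 + a)*(a + 11/a))
F = 106970815/101580523 (F = -2138*(-1/14597) - 6309*(-1/6959) = 2138/14597 + 6309/6959 = 106970815/101580523 ≈ 1.0531)
F + v(-165) = 106970815/101580523 + (11 + (-165)² - 88/(-165) - 8*(-165)) = 106970815/101580523 + (11 + 27225 - 88*(-1/165) + 1320) = 106970815/101580523 + (11 + 27225 + 8/15 + 1320) = 106970815/101580523 + 428348/15 = 43513418428229/1523707845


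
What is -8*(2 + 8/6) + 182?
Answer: 466/3 ≈ 155.33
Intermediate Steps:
-8*(2 + 8/6) + 182 = -8*(2 + 8*(⅙)) + 182 = -8*(2 + 4/3) + 182 = -8*10/3 + 182 = -80/3 + 182 = 466/3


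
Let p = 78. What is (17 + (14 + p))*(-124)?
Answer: -13516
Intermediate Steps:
(17 + (14 + p))*(-124) = (17 + (14 + 78))*(-124) = (17 + 92)*(-124) = 109*(-124) = -13516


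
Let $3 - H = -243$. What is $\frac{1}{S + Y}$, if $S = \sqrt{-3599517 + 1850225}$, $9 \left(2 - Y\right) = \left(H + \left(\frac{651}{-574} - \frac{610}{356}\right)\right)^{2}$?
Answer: $- \frac{94311084248811294759}{644483976096954493511053} - \frac{28721721582604962 i \sqrt{437323}}{644483976096954493511053} \approx -0.00014634 - 2.9471 \cdot 10^{-5} i$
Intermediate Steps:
$H = 246$ ($H = 3 - -243 = 3 + 243 = 246$)
$Y = - \frac{786995957551}{119836809}$ ($Y = 2 - \frac{\left(246 + \left(\frac{651}{-574} - \frac{610}{356}\right)\right)^{2}}{9} = 2 - \frac{\left(246 + \left(651 \left(- \frac{1}{574}\right) - \frac{305}{178}\right)\right)^{2}}{9} = 2 - \frac{\left(246 - \frac{10391}{3649}\right)^{2}}{9} = 2 - \frac{\left(\frac{887263}{3649}\right)^{2}}{9} = 2 - \frac{787235631169}{119836809} = - \frac{786995957551}{119836809} \approx -6567.2$)
$S = 2 i \sqrt{437323}$ ($S = \sqrt{-1749292} = 2 i \sqrt{437323} \approx 1322.6 i$)
$\frac{1}{S + Y} = \frac{1}{2 i \sqrt{437323} - \frac{786995957551}{119836809}} = \frac{1}{- \frac{786995957551}{119836809} + 2 i \sqrt{437323}}$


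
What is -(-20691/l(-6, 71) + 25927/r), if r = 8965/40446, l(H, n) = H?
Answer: -196283499/1630 ≈ -1.2042e+5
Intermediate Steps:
r = 8965/40446 (r = 8965*(1/40446) = 8965/40446 ≈ 0.22165)
-(-20691/l(-6, 71) + 25927/r) = -(-20691/(-6) + 25927/(8965/40446)) = -(-20691*(-⅙) + 25927*(40446/8965)) = -(6897/2 + 95331222/815) = -1*196283499/1630 = -196283499/1630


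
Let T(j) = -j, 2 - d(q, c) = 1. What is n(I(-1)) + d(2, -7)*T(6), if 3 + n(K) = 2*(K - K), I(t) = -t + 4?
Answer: -9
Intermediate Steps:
d(q, c) = 1 (d(q, c) = 2 - 1*1 = 2 - 1 = 1)
I(t) = 4 - t
n(K) = -3 (n(K) = -3 + 2*(K - K) = -3 + 2*0 = -3 + 0 = -3)
n(I(-1)) + d(2, -7)*T(6) = -3 + 1*(-1*6) = -3 + 1*(-6) = -3 - 6 = -9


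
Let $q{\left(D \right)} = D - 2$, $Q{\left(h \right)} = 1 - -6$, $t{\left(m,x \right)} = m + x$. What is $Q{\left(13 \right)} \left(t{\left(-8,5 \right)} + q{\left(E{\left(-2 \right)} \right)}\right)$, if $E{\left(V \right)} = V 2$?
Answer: $-63$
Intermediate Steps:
$E{\left(V \right)} = 2 V$
$Q{\left(h \right)} = 7$ ($Q{\left(h \right)} = 1 + 6 = 7$)
$q{\left(D \right)} = -2 + D$
$Q{\left(13 \right)} \left(t{\left(-8,5 \right)} + q{\left(E{\left(-2 \right)} \right)}\right) = 7 \left(\left(-8 + 5\right) + \left(-2 + 2 \left(-2\right)\right)\right) = 7 \left(-3 - 6\right) = 7 \left(-9\right) = -63$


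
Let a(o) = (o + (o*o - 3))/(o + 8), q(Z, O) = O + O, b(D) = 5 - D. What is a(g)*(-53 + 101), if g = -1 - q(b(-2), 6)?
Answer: -7344/5 ≈ -1468.8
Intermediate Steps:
q(Z, O) = 2*O
g = -13 (g = -1 - 2*6 = -1 - 1*12 = -1 - 12 = -13)
a(o) = (-3 + o + o**2)/(8 + o) (a(o) = (o + (o**2 - 3))/(8 + o) = (o + (-3 + o**2))/(8 + o) = (-3 + o + o**2)/(8 + o))
a(g)*(-53 + 101) = ((-3 - 13 + (-13)**2)/(8 - 13))*(-53 + 101) = ((-3 - 13 + 169)/(-5))*48 = -1/5*153*48 = -153/5*48 = -7344/5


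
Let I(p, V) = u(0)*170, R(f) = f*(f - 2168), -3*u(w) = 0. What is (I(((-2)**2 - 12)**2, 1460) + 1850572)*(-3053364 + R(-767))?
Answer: -1484564019268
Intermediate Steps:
u(w) = 0 (u(w) = -1/3*0 = 0)
R(f) = f*(-2168 + f)
I(p, V) = 0 (I(p, V) = 0*170 = 0)
(I(((-2)**2 - 12)**2, 1460) + 1850572)*(-3053364 + R(-767)) = (0 + 1850572)*(-3053364 - 767*(-2168 - 767)) = 1850572*(-3053364 - 767*(-2935)) = 1850572*(-3053364 + 2251145) = 1850572*(-802219) = -1484564019268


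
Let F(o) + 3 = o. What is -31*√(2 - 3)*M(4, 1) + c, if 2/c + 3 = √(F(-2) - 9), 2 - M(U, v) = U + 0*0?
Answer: -6/23 + 62*I - 2*I*√14/23 ≈ -0.26087 + 61.675*I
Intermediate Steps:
M(U, v) = 2 - U (M(U, v) = 2 - (U + 0*0) = 2 - (U + 0) = 2 - U)
F(o) = -3 + o
c = 2/(-3 + I*√14) (c = 2/(-3 + √((-3 - 2) - 9)) = 2/(-3 + √(-5 - 9)) = 2/(-3 + √(-14)) = 2/(-3 + I*√14) ≈ -0.26087 - 0.32536*I)
-31*√(2 - 3)*M(4, 1) + c = -31*√(2 - 3)*(2 - 1*4) + (-6/23 - 2*I*√14/23) = -31*√(-1)*(2 - 4) + (-6/23 - 2*I*√14/23) = -31*I*(-2) + (-6/23 - 2*I*√14/23) = -(-62)*I + (-6/23 - 2*I*√14/23) = 62*I + (-6/23 - 2*I*√14/23) = -6/23 + 62*I - 2*I*√14/23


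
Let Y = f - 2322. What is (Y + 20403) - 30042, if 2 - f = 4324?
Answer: -16283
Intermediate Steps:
f = -4322 (f = 2 - 1*4324 = 2 - 4324 = -4322)
Y = -6644 (Y = -4322 - 2322 = -6644)
(Y + 20403) - 30042 = (-6644 + 20403) - 30042 = 13759 - 30042 = -16283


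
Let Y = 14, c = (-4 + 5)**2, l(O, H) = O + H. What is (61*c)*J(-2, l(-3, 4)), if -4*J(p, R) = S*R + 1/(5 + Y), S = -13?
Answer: 7503/38 ≈ 197.45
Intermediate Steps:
l(O, H) = H + O
c = 1 (c = 1**2 = 1)
J(p, R) = -1/76 + 13*R/4 (J(p, R) = -(-13*R + 1/(5 + 14))/4 = -(-13*R + 1/19)/4 = -(1/19 - 13*R)/4 = -1/76 + 13*R/4)
(61*c)*J(-2, l(-3, 4)) = (61*1)*(-1/76 + 13*(4 - 3)/4) = 61*(-1/76 + (13/4)*1) = 61*(-1/76 + 13/4) = 61*(123/38) = 7503/38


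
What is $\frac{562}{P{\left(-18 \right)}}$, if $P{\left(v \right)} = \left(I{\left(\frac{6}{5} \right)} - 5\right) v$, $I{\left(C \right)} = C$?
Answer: $\frac{1405}{171} \approx 8.2164$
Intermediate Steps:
$P{\left(v \right)} = - \frac{19 v}{5}$ ($P{\left(v \right)} = \left(\frac{6}{5} - 5\right) v = - \frac{19 v}{5}$)
$\frac{562}{P{\left(-18 \right)}} = \frac{562}{\left(- \frac{19}{5}\right) \left(-18\right)} = \frac{562}{\frac{342}{5}} = 562 \cdot \frac{5}{342} = \frac{1405}{171}$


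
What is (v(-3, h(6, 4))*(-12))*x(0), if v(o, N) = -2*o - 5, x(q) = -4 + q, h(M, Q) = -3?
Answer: 48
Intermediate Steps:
v(o, N) = -5 - 2*o
(v(-3, h(6, 4))*(-12))*x(0) = ((-5 - 2*(-3))*(-12))*(-4 + 0) = ((-5 + 6)*(-12))*(-4) = (1*(-12))*(-4) = -12*(-4) = 48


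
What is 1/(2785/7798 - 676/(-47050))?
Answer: 329350/122357 ≈ 2.6917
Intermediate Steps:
1/(2785/7798 - 676/(-47050)) = 1/(2785*(1/7798) - 676*(-1/47050)) = 1/(5/14 + 338/23525) = 1/(122357/329350) = 329350/122357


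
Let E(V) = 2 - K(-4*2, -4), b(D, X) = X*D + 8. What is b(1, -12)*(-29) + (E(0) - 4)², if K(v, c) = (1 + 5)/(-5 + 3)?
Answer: 117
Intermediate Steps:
K(v, c) = -3 (K(v, c) = 6/(-2) = 6*(-½) = -3)
b(D, X) = 8 + D*X (b(D, X) = D*X + 8 = 8 + D*X)
E(V) = 5 (E(V) = 2 - 1*(-3) = 2 + 3 = 5)
b(1, -12)*(-29) + (E(0) - 4)² = (8 + 1*(-12))*(-29) + (5 - 4)² = (8 - 12)*(-29) + 1² = -4*(-29) + 1 = 116 + 1 = 117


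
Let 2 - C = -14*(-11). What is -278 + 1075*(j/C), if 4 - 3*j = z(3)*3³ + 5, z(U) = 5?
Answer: 2429/57 ≈ 42.614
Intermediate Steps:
C = -152 (C = 2 - (-14)*(-11) = 2 - 1*154 = 2 - 154 = -152)
j = -136/3 (j = 4/3 - (5*3³ + 5)/3 = 4/3 - (5*27 + 5)/3 = 4/3 - (135 + 5)/3 = 4/3 - ⅓*140 = 4/3 - 140/3 = -136/3 ≈ -45.333)
-278 + 1075*(j/C) = -278 + 1075*(-136/3/(-152)) = -278 + 1075*(-136/3*(-1/152)) = -278 + 1075*(17/57) = -278 + 18275/57 = 2429/57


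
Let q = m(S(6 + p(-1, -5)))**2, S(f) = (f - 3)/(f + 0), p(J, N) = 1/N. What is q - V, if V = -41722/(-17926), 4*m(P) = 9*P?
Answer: -34602257/30151532 ≈ -1.1476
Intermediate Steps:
S(f) = (-3 + f)/f
m(P) = 9*P/4 (m(P) = (9*P)/4 = 9*P/4)
q = 3969/3364 (q = (9*((-3 + (6 + 1/(-5)))/(6 + 1/(-5)))/4)**2 = (9*((-3 + (6 - 1/5))/(6 - 1/5))/4)**2 = (9*((-3 + 29/5)/(29/5))/4)**2 = (9*((5/29)*(14/5))/4)**2 = ((9/4)*(14/29))**2 = (63/58)**2 = 3969/3364 ≈ 1.1798)
V = 20861/8963 (V = -41722*(-1/17926) = 20861/8963 ≈ 2.3275)
q - V = 3969/3364 - 1*20861/8963 = 3969/3364 - 20861/8963 = -34602257/30151532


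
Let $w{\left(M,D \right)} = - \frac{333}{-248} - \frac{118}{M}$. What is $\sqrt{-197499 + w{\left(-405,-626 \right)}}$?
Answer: $\frac{i \sqrt{6149356983610}}{5580} \approx 444.41 i$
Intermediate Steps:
$w{\left(M,D \right)} = \frac{333}{248} - \frac{118}{M}$ ($w{\left(M,D \right)} = \left(-333\right) \left(- \frac{1}{248}\right) - \frac{118}{M} = \frac{333}{248} - \frac{118}{M}$)
$\sqrt{-197499 + w{\left(-405,-626 \right)}} = \sqrt{-197499 + \left(\frac{333}{248} - \frac{118}{-405}\right)} = \sqrt{-197499 + \left(\frac{333}{248} - - \frac{118}{405}\right)} = \sqrt{-197499 + \left(\frac{333}{248} + \frac{118}{405}\right)} = \sqrt{-197499 + \frac{164129}{100440}} = \sqrt{- \frac{19836635431}{100440}} = \frac{i \sqrt{6149356983610}}{5580}$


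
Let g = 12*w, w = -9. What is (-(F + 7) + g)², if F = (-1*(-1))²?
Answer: 13456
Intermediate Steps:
F = 1 (F = 1² = 1)
g = -108 (g = 12*(-9) = -108)
(-(F + 7) + g)² = (-(1 + 7) - 108)² = (-1*8 - 108)² = (-8 - 108)² = (-116)² = 13456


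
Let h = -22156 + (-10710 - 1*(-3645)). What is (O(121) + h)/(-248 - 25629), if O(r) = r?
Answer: 29100/25877 ≈ 1.1245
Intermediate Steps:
h = -29221 (h = -22156 + (-10710 + 3645) = -22156 - 7065 = -29221)
(O(121) + h)/(-248 - 25629) = (121 - 29221)/(-248 - 25629) = -29100/(-25877) = -29100*(-1/25877) = 29100/25877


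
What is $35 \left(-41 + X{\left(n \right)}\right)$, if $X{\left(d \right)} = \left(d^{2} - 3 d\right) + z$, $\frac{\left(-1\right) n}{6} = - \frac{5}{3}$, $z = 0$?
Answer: $1015$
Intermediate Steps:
$n = 10$ ($n = - 6 \left(- \frac{5}{3}\right) = - 6 \left(\left(-5\right) \frac{1}{3}\right) = \left(-6\right) \left(- \frac{5}{3}\right) = 10$)
$X{\left(d \right)} = d^{2} - 3 d$ ($X{\left(d \right)} = \left(d^{2} - 3 d\right) + 0 = d^{2} - 3 d$)
$35 \left(-41 + X{\left(n \right)}\right) = 35 \left(-41 + 10 \left(-3 + 10\right)\right) = 35 \left(-41 + 10 \cdot 7\right) = 35 \left(-41 + 70\right) = 35 \cdot 29 = 1015$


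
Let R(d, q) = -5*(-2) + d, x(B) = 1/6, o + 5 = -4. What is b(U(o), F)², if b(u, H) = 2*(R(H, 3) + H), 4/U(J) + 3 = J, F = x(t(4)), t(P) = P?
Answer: 3844/9 ≈ 427.11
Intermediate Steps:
o = -9 (o = -5 - 4 = -9)
x(B) = ⅙
R(d, q) = 10 + d
F = ⅙ ≈ 0.16667
U(J) = 4/(-3 + J)
b(u, H) = 20 + 4*H (b(u, H) = 2*((10 + H) + H) = 2*(10 + 2*H) = 20 + 4*H)
b(U(o), F)² = (20 + 4*(⅙))² = (20 + ⅔)² = (62/3)² = 3844/9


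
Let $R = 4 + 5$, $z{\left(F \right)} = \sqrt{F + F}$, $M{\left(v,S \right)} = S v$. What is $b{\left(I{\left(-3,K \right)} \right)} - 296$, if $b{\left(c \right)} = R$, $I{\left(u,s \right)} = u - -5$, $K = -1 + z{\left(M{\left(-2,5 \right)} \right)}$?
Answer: $-287$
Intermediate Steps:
$z{\left(F \right)} = \sqrt{2} \sqrt{F}$ ($z{\left(F \right)} = \sqrt{2 F} = \sqrt{2} \sqrt{F}$)
$K = -1 + 2 i \sqrt{5}$ ($K = -1 + \sqrt{2} \sqrt{5 \left(-2\right)} = -1 + \sqrt{2} \sqrt{-10} = -1 + \sqrt{2} i \sqrt{10} = -1 + 2 i \sqrt{5} \approx -1.0 + 4.4721 i$)
$I{\left(u,s \right)} = 5 + u$ ($I{\left(u,s \right)} = u + 5 = 5 + u$)
$R = 9$
$b{\left(c \right)} = 9$
$b{\left(I{\left(-3,K \right)} \right)} - 296 = 9 - 296 = -287$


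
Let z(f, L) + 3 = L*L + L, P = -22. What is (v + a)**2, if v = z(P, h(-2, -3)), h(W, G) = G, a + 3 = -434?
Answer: 188356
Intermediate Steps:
a = -437 (a = -3 - 434 = -437)
z(f, L) = -3 + L + L**2 (z(f, L) = -3 + (L*L + L) = -3 + (L**2 + L) = -3 + (L + L**2) = -3 + L + L**2)
v = 3 (v = -3 - 3 + (-3)**2 = -3 - 3 + 9 = 3)
(v + a)**2 = (3 - 437)**2 = (-434)**2 = 188356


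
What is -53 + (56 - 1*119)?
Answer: -116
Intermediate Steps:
-53 + (56 - 1*119) = -53 + (56 - 119) = -53 - 63 = -116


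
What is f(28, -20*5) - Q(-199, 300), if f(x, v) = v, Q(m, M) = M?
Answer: -400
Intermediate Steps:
f(28, -20*5) - Q(-199, 300) = -20*5 - 1*300 = -100 - 300 = -400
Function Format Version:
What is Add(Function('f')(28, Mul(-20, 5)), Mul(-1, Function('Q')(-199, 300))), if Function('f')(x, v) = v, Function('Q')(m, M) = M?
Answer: -400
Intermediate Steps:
Add(Function('f')(28, Mul(-20, 5)), Mul(-1, Function('Q')(-199, 300))) = Add(Mul(-20, 5), Mul(-1, 300)) = Add(-100, -300) = -400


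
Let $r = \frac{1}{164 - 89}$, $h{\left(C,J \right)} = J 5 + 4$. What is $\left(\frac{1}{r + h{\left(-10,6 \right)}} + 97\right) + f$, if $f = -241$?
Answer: $- \frac{367269}{2551} \approx -143.97$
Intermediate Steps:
$h{\left(C,J \right)} = 4 + 5 J$ ($h{\left(C,J \right)} = 5 J + 4 = 4 + 5 J$)
$r = \frac{1}{75} \approx 0.013333$
$\left(\frac{1}{r + h{\left(-10,6 \right)}} + 97\right) + f = \left(\frac{1}{\frac{1}{75} + \left(4 + 5 \cdot 6\right)} + 97\right) - 241 = \left(\frac{1}{\frac{1}{75} + \left(4 + 30\right)} + 97\right) - 241 = \left(\frac{1}{\frac{1}{75} + 34} + 97\right) - 241 = \left(\frac{1}{\frac{2551}{75}} + 97\right) - 241 = \left(\frac{75}{2551} + 97\right) - 241 = \frac{247522}{2551} - 241 = - \frac{367269}{2551}$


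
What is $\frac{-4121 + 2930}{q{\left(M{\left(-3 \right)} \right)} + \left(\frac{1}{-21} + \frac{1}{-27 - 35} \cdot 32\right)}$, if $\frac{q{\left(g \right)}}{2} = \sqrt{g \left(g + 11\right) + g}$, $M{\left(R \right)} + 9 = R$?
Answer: $\frac{775341}{367} \approx 2112.6$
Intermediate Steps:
$M{\left(R \right)} = -9 + R$
$q{\left(g \right)} = 2 \sqrt{g + g \left(11 + g\right)}$ ($q{\left(g \right)} = 2 \sqrt{g \left(g + 11\right) + g} = 2 \sqrt{g \left(11 + g\right) + g} = 2 \sqrt{g + g \left(11 + g\right)}$)
$\frac{-4121 + 2930}{q{\left(M{\left(-3 \right)} \right)} + \left(\frac{1}{-21} + \frac{1}{-27 - 35} \cdot 32\right)} = \frac{-4121 + 2930}{2 \sqrt{\left(-9 - 3\right) \left(12 - 12\right)} + \left(\frac{1}{-21} + \frac{1}{-27 - 35} \cdot 32\right)} = - \frac{1191}{2 \sqrt{- 12 \left(12 - 12\right)} + \left(- \frac{1}{21} + \frac{1}{-62} \cdot 32\right)} = - \frac{1191}{2 \sqrt{\left(-12\right) 0} - \frac{367}{651}} = - \frac{1191}{2 \sqrt{0} - \frac{367}{651}} = - \frac{1191}{2 \cdot 0 - \frac{367}{651}} = - \frac{1191}{0 - \frac{367}{651}} = - \frac{1191}{- \frac{367}{651}} = \left(-1191\right) \left(- \frac{651}{367}\right) = \frac{775341}{367}$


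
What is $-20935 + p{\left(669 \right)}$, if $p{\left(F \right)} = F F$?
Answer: $426626$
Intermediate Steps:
$p{\left(F \right)} = F^{2}$
$-20935 + p{\left(669 \right)} = -20935 + 669^{2} = -20935 + 447561 = 426626$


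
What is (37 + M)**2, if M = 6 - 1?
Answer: 1764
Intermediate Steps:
M = 5
(37 + M)**2 = (37 + 5)**2 = 42**2 = 1764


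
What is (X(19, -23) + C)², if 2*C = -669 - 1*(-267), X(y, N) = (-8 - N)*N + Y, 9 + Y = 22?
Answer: 284089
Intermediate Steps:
Y = 13 (Y = -9 + 22 = 13)
X(y, N) = 13 + N*(-8 - N) (X(y, N) = (-8 - N)*N + 13 = N*(-8 - N) + 13 = 13 + N*(-8 - N))
C = -201 (C = (-669 - 1*(-267))/2 = (-669 + 267)/2 = (½)*(-402) = -201)
(X(19, -23) + C)² = ((13 - 1*(-23)² - 8*(-23)) - 201)² = ((13 - 1*529 + 184) - 201)² = ((13 - 529 + 184) - 201)² = (-332 - 201)² = (-533)² = 284089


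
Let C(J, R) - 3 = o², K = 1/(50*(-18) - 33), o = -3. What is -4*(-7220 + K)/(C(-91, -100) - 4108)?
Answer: -6736261/955392 ≈ -7.0508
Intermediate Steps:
K = -1/933 (K = 1/(-900 - 33) = 1/(-933) = -1/933 ≈ -0.0010718)
C(J, R) = 12 (C(J, R) = 3 + (-3)² = 3 + 9 = 12)
-4*(-7220 + K)/(C(-91, -100) - 4108) = -4*(-7220 - 1/933)/(12 - 4108) = -(-26945044)/(933*(-4096)) = -(-26945044)*(-1)/(933*4096) = -4*6736261/3821568 = -6736261/955392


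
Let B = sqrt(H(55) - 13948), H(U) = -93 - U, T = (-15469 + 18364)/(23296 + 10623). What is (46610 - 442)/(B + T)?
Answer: 4533490074840/16217436096881 - 212464870256992*I*sqrt(881)/16217436096881 ≈ 0.27954 - 388.86*I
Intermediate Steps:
T = 2895/33919 ≈ 0.085350
B = 4*I*sqrt(881) (B = sqrt((-93 - 1*55) - 13948) = sqrt((-93 - 55) - 13948) = sqrt(-148 - 13948) = sqrt(-14096) = 4*I*sqrt(881) ≈ 118.73*I)
(46610 - 442)/(B + T) = (46610 - 442)/(4*I*sqrt(881) + 2895/33919) = 46168/(2895/33919 + 4*I*sqrt(881))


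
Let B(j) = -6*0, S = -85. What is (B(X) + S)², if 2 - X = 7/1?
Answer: 7225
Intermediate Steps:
X = -5 (X = 2 - 7/1 = 2 - 7 = -5)
B(j) = 0
(B(X) + S)² = (0 - 85)² = (-85)² = 7225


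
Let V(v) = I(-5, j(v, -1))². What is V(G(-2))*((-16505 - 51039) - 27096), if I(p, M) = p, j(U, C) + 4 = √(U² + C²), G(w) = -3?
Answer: -2366000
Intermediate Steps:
j(U, C) = -4 + √(C² + U²) (j(U, C) = -4 + √(U² + C²) = -4 + √(C² + U²))
V(v) = 25 (V(v) = (-5)² = 25)
V(G(-2))*((-16505 - 51039) - 27096) = 25*((-16505 - 51039) - 27096) = 25*(-67544 - 27096) = 25*(-94640) = -2366000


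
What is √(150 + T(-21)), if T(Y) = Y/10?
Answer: √14790/10 ≈ 12.161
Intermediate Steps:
T(Y) = Y/10 (T(Y) = Y*(⅒) = Y/10)
√(150 + T(-21)) = √(150 + (⅒)*(-21)) = √(150 - 21/10) = √(1479/10) = √14790/10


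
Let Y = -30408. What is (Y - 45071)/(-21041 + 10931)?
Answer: 75479/10110 ≈ 7.4658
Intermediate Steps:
(Y - 45071)/(-21041 + 10931) = (-30408 - 45071)/(-21041 + 10931) = -75479/(-10110) = -75479*(-1/10110) = 75479/10110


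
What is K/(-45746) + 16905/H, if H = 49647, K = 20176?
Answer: -38056957/378525277 ≈ -0.10054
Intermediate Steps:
K/(-45746) + 16905/H = 20176/(-45746) + 16905/49647 = 20176*(-1/45746) + 16905*(1/49647) = -10088/22873 + 5635/16549 = -38056957/378525277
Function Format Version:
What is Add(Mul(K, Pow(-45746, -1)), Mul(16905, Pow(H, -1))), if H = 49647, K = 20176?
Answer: Rational(-38056957, 378525277) ≈ -0.10054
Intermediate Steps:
Add(Mul(K, Pow(-45746, -1)), Mul(16905, Pow(H, -1))) = Add(Mul(20176, Pow(-45746, -1)), Mul(16905, Pow(49647, -1))) = Add(Mul(20176, Rational(-1, 45746)), Mul(16905, Rational(1, 49647))) = Add(Rational(-10088, 22873), Rational(5635, 16549)) = Rational(-38056957, 378525277)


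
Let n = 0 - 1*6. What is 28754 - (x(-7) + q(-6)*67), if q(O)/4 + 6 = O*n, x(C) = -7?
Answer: 20721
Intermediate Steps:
n = -6 (n = 0 - 6 = -6)
q(O) = -24 - 24*O (q(O) = -24 + 4*(O*(-6)) = -24 + 4*(-6*O) = -24 - 24*O)
28754 - (x(-7) + q(-6)*67) = 28754 - (-7 + (-24 - 24*(-6))*67) = 28754 - (-7 + (-24 + 144)*67) = 28754 - (-7 + 120*67) = 28754 - (-7 + 8040) = 28754 - 1*8033 = 28754 - 8033 = 20721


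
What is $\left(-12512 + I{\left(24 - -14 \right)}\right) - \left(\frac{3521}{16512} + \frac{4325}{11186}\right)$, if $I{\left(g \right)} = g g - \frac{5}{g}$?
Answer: $- \frac{19422089513819}{1754680704} \approx -11069.0$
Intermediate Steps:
$I{\left(g \right)} = g^{2} - \frac{5}{g}$
$\left(-12512 + I{\left(24 - -14 \right)}\right) - \left(\frac{3521}{16512} + \frac{4325}{11186}\right) = \left(-12512 + \frac{-5 + \left(24 - -14\right)^{3}}{24 - -14}\right) - \left(\frac{3521}{16512} + \frac{4325}{11186}\right) = \left(-12512 + \frac{-5 + \left(24 + 14\right)^{3}}{24 + 14}\right) - \frac{55400153}{92351616} = \left(-12512 + \frac{-5 + 38^{3}}{38}\right) - \frac{55400153}{92351616} = \left(-12512 + \frac{-5 + 54872}{38}\right) - \frac{55400153}{92351616} = \left(-12512 + \frac{1}{38} \cdot 54867\right) - \frac{55400153}{92351616} = \left(-12512 + \frac{54867}{38}\right) - \frac{55400153}{92351616} = - \frac{420589}{38} - \frac{55400153}{92351616} = - \frac{19422089513819}{1754680704}$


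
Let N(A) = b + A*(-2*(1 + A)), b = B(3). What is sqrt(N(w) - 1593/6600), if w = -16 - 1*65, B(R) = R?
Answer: I*sqrt(627130482)/220 ≈ 113.83*I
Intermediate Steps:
b = 3
w = -81 (w = -16 - 65 = -81)
N(A) = 3 + A*(-2 - 2*A) (N(A) = 3 + A*(-2*(1 + A)) = 3 + A*(-2 - 2*A))
sqrt(N(w) - 1593/6600) = sqrt((3 - 2*(-81) - 2*(-81)**2) - 1593/6600) = sqrt((3 + 162 - 2*6561) - 1593*1/6600) = sqrt((3 + 162 - 13122) - 531/2200) = sqrt(-12957 - 531/2200) = sqrt(-28505931/2200) = I*sqrt(627130482)/220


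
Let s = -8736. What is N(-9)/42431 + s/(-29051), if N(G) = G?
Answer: 370415757/1232662981 ≈ 0.30050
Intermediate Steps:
N(-9)/42431 + s/(-29051) = -9/42431 - 8736/(-29051) = -9*1/42431 - 8736*(-1/29051) = -9/42431 + 8736/29051 = 370415757/1232662981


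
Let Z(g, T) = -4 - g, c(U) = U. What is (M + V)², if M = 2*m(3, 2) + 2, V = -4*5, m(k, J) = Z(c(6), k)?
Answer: 1444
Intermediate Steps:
m(k, J) = -10 (m(k, J) = -4 - 1*6 = -4 - 6 = -10)
V = -20 (V = -1*20 = -20)
M = -18 (M = 2*(-10) + 2 = -20 + 2 = -18)
(M + V)² = (-18 - 20)² = (-38)² = 1444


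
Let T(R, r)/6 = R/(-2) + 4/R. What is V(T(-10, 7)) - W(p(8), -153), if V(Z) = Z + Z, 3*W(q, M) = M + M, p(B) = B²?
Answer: 786/5 ≈ 157.20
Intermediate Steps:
W(q, M) = 2*M/3 (W(q, M) = (M + M)/3 = (2*M)/3 = 2*M/3)
T(R, r) = -3*R + 24/R (T(R, r) = 6*(R/(-2) + 4/R) = 6*(R*(-½) + 4/R) = 6*(-R/2 + 4/R) = 6*(4/R - R/2) = -3*R + 24/R)
V(Z) = 2*Z
V(T(-10, 7)) - W(p(8), -153) = 2*(-3*(-10) + 24/(-10)) - 2*(-153)/3 = 2*(30 + 24*(-⅒)) - 1*(-102) = 2*(30 - 12/5) + 102 = 2*(138/5) + 102 = 276/5 + 102 = 786/5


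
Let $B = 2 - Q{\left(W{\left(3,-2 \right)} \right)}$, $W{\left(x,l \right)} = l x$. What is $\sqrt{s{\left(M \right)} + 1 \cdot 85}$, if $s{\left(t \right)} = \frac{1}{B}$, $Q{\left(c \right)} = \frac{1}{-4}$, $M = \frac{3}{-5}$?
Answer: $\frac{\sqrt{769}}{3} \approx 9.2436$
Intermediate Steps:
$M = - \frac{3}{5}$ ($M = 3 \left(- \frac{1}{5}\right) = - \frac{3}{5} \approx -0.6$)
$Q{\left(c \right)} = - \frac{1}{4}$
$B = \frac{9}{4}$ ($B = 2 - - \frac{1}{4} = 2 + \frac{1}{4} = \frac{9}{4} \approx 2.25$)
$s{\left(t \right)} = \frac{4}{9}$ ($s{\left(t \right)} = \frac{1}{\frac{9}{4}} = \frac{4}{9}$)
$\sqrt{s{\left(M \right)} + 1 \cdot 85} = \sqrt{\frac{4}{9} + 1 \cdot 85} = \sqrt{\frac{4}{9} + 85} = \sqrt{\frac{769}{9}} = \frac{\sqrt{769}}{3}$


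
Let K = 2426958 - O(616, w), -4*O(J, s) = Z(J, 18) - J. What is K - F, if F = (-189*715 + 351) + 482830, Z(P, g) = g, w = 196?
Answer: 4157525/2 ≈ 2.0788e+6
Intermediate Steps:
O(J, s) = -9/2 + J/4 (O(J, s) = -(18 - J)/4 = -9/2 + J/4)
K = 4853617/2 (K = 2426958 - (-9/2 + (¼)*616) = 2426958 - (-9/2 + 154) = 2426958 - 1*299/2 = 2426958 - 299/2 = 4853617/2 ≈ 2.4268e+6)
F = 348046 (F = (-135135 + 351) + 482830 = -134784 + 482830 = 348046)
K - F = 4853617/2 - 1*348046 = 4853617/2 - 348046 = 4157525/2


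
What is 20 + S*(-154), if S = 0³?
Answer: 20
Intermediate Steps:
S = 0
20 + S*(-154) = 20 + 0*(-154) = 20 + 0 = 20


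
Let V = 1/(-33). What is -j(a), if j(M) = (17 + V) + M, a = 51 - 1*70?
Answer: 67/33 ≈ 2.0303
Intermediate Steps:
V = -1/33 ≈ -0.030303
a = -19 (a = 51 - 70 = -19)
j(M) = 560/33 + M (j(M) = (17 - 1/33) + M = 560/33 + M)
-j(a) = -(560/33 - 19) = -1*(-67/33) = 67/33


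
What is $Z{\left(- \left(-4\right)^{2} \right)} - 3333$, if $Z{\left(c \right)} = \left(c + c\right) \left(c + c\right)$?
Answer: $-2309$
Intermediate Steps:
$Z{\left(c \right)} = 4 c^{2}$ ($Z{\left(c \right)} = 2 c 2 c = 4 c^{2}$)
$Z{\left(- \left(-4\right)^{2} \right)} - 3333 = 4 \left(- \left(-4\right)^{2}\right)^{2} - 3333 = 4 \left(\left(-1\right) 16\right)^{2} - 3333 = 4 \left(-16\right)^{2} - 3333 = 4 \cdot 256 - 3333 = 1024 - 3333 = -2309$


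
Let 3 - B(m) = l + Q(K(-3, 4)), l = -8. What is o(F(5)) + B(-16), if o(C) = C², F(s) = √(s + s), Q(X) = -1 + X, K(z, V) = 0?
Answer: 22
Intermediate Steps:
B(m) = 12 (B(m) = 3 - (-8 + (-1 + 0)) = 3 - (-8 - 1) = 3 - 1*(-9) = 3 + 9 = 12)
F(s) = √2*√s (F(s) = √(2*s) = √2*√s)
o(F(5)) + B(-16) = (√2*√5)² + 12 = (√10)² + 12 = 10 + 12 = 22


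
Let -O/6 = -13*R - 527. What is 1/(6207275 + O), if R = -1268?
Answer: 1/6111533 ≈ 1.6363e-7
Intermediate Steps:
O = -95742 (O = -6*(-13*(-1268) - 527) = -6*(16484 - 527) = -6*15957 = -95742)
1/(6207275 + O) = 1/(6207275 - 95742) = 1/6111533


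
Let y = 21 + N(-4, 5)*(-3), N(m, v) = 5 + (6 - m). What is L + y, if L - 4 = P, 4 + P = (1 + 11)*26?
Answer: 288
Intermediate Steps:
P = 308 (P = -4 + (1 + 11)*26 = -4 + 12*26 = -4 + 312 = 308)
N(m, v) = 11 - m
L = 312 (L = 4 + 308 = 312)
y = -24 (y = 21 + (11 - 1*(-4))*(-3) = 21 + (11 + 4)*(-3) = 21 + 15*(-3) = 21 - 45 = -24)
L + y = 312 - 24 = 288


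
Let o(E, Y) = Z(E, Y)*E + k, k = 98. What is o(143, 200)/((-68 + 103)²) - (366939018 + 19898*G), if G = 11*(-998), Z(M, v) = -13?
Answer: -181910999911/1225 ≈ -1.4850e+8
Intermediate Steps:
G = -10978
o(E, Y) = 98 - 13*E (o(E, Y) = -13*E + 98 = 98 - 13*E)
o(143, 200)/((-68 + 103)²) - (366939018 + 19898*G) = (98 - 13*143)/((-68 + 103)²) - 19898/(1/(18441 - 10978)) = (98 - 1859)/(35²) - 19898/(1/7463) = -1761/1225 - 19898/1/7463 = -1761*1/1225 - 19898*7463 = -1761/1225 - 148498774 = -181910999911/1225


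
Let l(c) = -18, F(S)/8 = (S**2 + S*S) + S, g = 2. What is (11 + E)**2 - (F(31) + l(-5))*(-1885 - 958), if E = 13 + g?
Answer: 44368534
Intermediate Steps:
F(S) = 8*S + 16*S**2 (F(S) = 8*((S**2 + S*S) + S) = 8*((S**2 + S**2) + S) = 8*(2*S**2 + S) = 8*(S + 2*S**2) = 8*S + 16*S**2)
E = 15 (E = 13 + 2 = 15)
(11 + E)**2 - (F(31) + l(-5))*(-1885 - 958) = (11 + 15)**2 - (8*31*(1 + 2*31) - 18)*(-1885 - 958) = 26**2 - (8*31*(1 + 62) - 18)*(-2843) = 676 - (8*31*63 - 18)*(-2843) = 676 - (15624 - 18)*(-2843) = 676 - 15606*(-2843) = 676 - 1*(-44367858) = 676 + 44367858 = 44368534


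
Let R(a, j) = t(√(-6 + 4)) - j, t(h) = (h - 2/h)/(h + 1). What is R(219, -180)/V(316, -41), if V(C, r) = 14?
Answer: 272/21 + I*√2/21 ≈ 12.952 + 0.067343*I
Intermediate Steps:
t(h) = (h - 2/h)/(1 + h)
R(a, j) = -j + 2*I*√2/(1 + I*√2) (R(a, j) = (-2 + (√(-6 + 4))²)/((√(-6 + 4))*(1 + √(-6 + 4))) - j = (-2 + (√(-2))²)/((√(-2))*(1 + √(-2))) - j = (-2 + (I*√2)²)/(((I*√2))*(1 + I*√2)) - j = (-I*√2/2)*(-2 - 2)/(1 + I*√2) - j = -I*√2/2*(-4)/(1 + I*√2) - j = 2*I*√2/(1 + I*√2) - j = -j + 2*I*√2/(1 + I*√2))
R(219, -180)/V(316, -41) = ((2*√2 + I*(-180) - 1*(-180)*√2)/(√2 - I))/14 = ((2*√2 - 180*I + 180*√2)/(√2 - I))*(1/14) = ((-180*I + 182*√2)/(√2 - I))*(1/14) = (-180*I + 182*√2)/(14*(√2 - I))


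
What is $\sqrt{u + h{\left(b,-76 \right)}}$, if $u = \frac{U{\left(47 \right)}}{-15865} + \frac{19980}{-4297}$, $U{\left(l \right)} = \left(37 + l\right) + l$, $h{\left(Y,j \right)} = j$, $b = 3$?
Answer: $\frac{i \sqrt{374850744934577235}}{68171905} \approx 8.981 i$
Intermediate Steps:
$U{\left(l \right)} = 37 + 2 l$
$u = - \frac{317545607}{68171905}$ ($u = \frac{37 + 2 \cdot 47}{-15865} + \frac{19980}{-4297} = \left(37 + 94\right) \left(- \frac{1}{15865}\right) + 19980 \left(- \frac{1}{4297}\right) = 131 \left(- \frac{1}{15865}\right) - \frac{19980}{4297} = - \frac{131}{15865} - \frac{19980}{4297} = - \frac{317545607}{68171905} \approx -4.658$)
$\sqrt{u + h{\left(b,-76 \right)}} = \sqrt{- \frac{317545607}{68171905} - 76} = \sqrt{- \frac{5498610387}{68171905}} = \frac{i \sqrt{374850744934577235}}{68171905}$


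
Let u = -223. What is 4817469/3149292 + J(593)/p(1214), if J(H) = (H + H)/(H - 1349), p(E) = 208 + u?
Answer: 4863763231/2976080940 ≈ 1.6343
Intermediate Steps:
p(E) = -15 (p(E) = 208 - 223 = -15)
J(H) = 2*H/(-1349 + H) (J(H) = (2*H)/(-1349 + H) = 2*H/(-1349 + H))
4817469/3149292 + J(593)/p(1214) = 4817469/3149292 + (2*593/(-1349 + 593))/(-15) = 4817469*(1/3149292) + (2*593/(-756))*(-1/15) = 1605823/1049764 + (2*593*(-1/756))*(-1/15) = 1605823/1049764 - 593/378*(-1/15) = 1605823/1049764 + 593/5670 = 4863763231/2976080940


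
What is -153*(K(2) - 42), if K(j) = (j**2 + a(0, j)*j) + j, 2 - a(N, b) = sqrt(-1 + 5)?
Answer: 5508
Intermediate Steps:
a(N, b) = 0 (a(N, b) = 2 - sqrt(-1 + 5) = 2 - sqrt(4) = 2 - 1*2 = 2 - 2 = 0)
K(j) = j + j**2 (K(j) = (j**2 + 0*j) + j = (j**2 + 0) + j = j**2 + j = j + j**2)
-153*(K(2) - 42) = -153*(2*(1 + 2) - 42) = -153*(2*3 - 42) = -153*(6 - 42) = -153*(-36) = 5508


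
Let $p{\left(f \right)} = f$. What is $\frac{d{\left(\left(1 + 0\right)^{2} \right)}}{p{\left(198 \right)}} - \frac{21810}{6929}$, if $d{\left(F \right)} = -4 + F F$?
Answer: $- \frac{1446389}{457314} \approx -3.1628$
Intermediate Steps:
$d{\left(F \right)} = -4 + F^{2}$
$\frac{d{\left(\left(1 + 0\right)^{2} \right)}}{p{\left(198 \right)}} - \frac{21810}{6929} = \frac{-4 + \left(\left(1 + 0\right)^{2}\right)^{2}}{198} - \frac{21810}{6929} = \left(-4 + \left(1^{2}\right)^{2}\right) \frac{1}{198} - \frac{21810}{6929} = \left(-4 + 1^{2}\right) \frac{1}{198} - \frac{21810}{6929} = \left(-4 + 1\right) \frac{1}{198} - \frac{21810}{6929} = \left(-3\right) \frac{1}{198} - \frac{21810}{6929} = - \frac{1}{66} - \frac{21810}{6929} = - \frac{1446389}{457314}$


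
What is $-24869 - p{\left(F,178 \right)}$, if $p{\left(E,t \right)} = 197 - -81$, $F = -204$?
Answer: $-25147$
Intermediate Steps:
$p{\left(E,t \right)} = 278$ ($p{\left(E,t \right)} = 197 + 81 = 278$)
$-24869 - p{\left(F,178 \right)} = -24869 - 278 = -25147$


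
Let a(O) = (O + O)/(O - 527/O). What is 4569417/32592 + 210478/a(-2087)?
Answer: 4985825496383923/47318901616 ≈ 1.0537e+5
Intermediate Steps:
a(O) = 2*O/(O - 527/O) (a(O) = (2*O)/(O - 527/O) = 2*O/(O - 527/O))
4569417/32592 + 210478/a(-2087) = 4569417/32592 + 210478/((2*(-2087)**2/(-527 + (-2087)**2))) = 4569417*(1/32592) + 210478/((2*4355569/(-527 + 4355569))) = 1523139/10864 + 210478/((2*4355569/4355042)) = 1523139/10864 + 210478/((2*4355569*(1/4355042))) = 1523139/10864 + 210478/(4355569/2177521) = 1523139/10864 + 210478*(2177521/4355569) = 1523139/10864 + 458320265038/4355569 = 4985825496383923/47318901616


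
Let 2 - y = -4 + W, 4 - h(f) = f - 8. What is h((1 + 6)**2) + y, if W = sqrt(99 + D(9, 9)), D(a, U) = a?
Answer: -31 - 6*sqrt(3) ≈ -41.392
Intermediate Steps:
h(f) = 12 - f (h(f) = 4 - (f - 8) = 4 - (-8 + f) = 4 + (8 - f) = 12 - f)
W = 6*sqrt(3) (W = sqrt(99 + 9) = sqrt(108) = 6*sqrt(3) ≈ 10.392)
y = 6 - 6*sqrt(3) (y = 2 - (-4 + 6*sqrt(3)) = 2 + (4 - 6*sqrt(3)) = 6 - 6*sqrt(3) ≈ -4.3923)
h((1 + 6)**2) + y = (12 - (1 + 6)**2) + (6 - 6*sqrt(3)) = (12 - 1*7**2) + (6 - 6*sqrt(3)) = (12 - 1*49) + (6 - 6*sqrt(3)) = (12 - 49) + (6 - 6*sqrt(3)) = -37 + (6 - 6*sqrt(3)) = -31 - 6*sqrt(3)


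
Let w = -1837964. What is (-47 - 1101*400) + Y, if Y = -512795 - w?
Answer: 884722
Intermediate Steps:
Y = 1325169 (Y = -512795 - 1*(-1837964) = -512795 + 1837964 = 1325169)
(-47 - 1101*400) + Y = (-47 - 1101*400) + 1325169 = (-47 - 440400) + 1325169 = -440447 + 1325169 = 884722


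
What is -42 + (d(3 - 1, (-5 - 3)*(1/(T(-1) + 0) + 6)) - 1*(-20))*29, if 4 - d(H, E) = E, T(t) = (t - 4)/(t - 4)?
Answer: 2278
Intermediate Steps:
T(t) = 1 (T(t) = (-4 + t)/(-4 + t) = 1)
d(H, E) = 4 - E
-42 + (d(3 - 1, (-5 - 3)*(1/(T(-1) + 0) + 6)) - 1*(-20))*29 = -42 + ((4 - (-5 - 3)*(1/(1 + 0) + 6)) - 1*(-20))*29 = -42 + ((4 - (-8)*(1/1 + 6)) + 20)*29 = -42 + ((4 - (-8)*(1 + 6)) + 20)*29 = -42 + ((4 - (-8)*7) + 20)*29 = -42 + ((4 - 1*(-56)) + 20)*29 = -42 + ((4 + 56) + 20)*29 = -42 + (60 + 20)*29 = -42 + 80*29 = -42 + 2320 = 2278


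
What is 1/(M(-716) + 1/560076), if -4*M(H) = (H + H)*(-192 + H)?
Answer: -560076/182060544863 ≈ -3.0763e-6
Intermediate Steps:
M(H) = -H*(-192 + H)/2 (M(H) = -(H + H)*(-192 + H)/4 = -2*H*(-192 + H)/4 = -H*(-192 + H)/2)
1/(M(-716) + 1/560076) = 1/((½)*(-716)*(192 - 1*(-716)) + 1/560076) = 1/((½)*(-716)*(192 + 716) + 1/560076) = 1/((½)*(-716)*908 + 1/560076) = 1/(-325064 + 1/560076) = 1/(-182060544863/560076) = -560076/182060544863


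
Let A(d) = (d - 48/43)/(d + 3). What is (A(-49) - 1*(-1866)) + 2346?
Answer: 8333491/1978 ≈ 4213.1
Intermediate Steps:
A(d) = (-48/43 + d)/(3 + d) (A(d) = (d - 48*1/43)/(3 + d) = (d - 48/43)/(3 + d) = (-48/43 + d)/(3 + d))
(A(-49) - 1*(-1866)) + 2346 = ((-48/43 - 49)/(3 - 49) - 1*(-1866)) + 2346 = (-2155/43/(-46) + 1866) + 2346 = (-1/46*(-2155/43) + 1866) + 2346 = (2155/1978 + 1866) + 2346 = 3693103/1978 + 2346 = 8333491/1978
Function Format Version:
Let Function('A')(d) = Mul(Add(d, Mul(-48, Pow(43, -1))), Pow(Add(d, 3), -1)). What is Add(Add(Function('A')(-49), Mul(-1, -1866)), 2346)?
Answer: Rational(8333491, 1978) ≈ 4213.1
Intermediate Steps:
Function('A')(d) = Mul(Pow(Add(3, d), -1), Add(Rational(-48, 43), d)) (Function('A')(d) = Mul(Add(d, Mul(-48, Rational(1, 43))), Pow(Add(3, d), -1)) = Mul(Add(d, Rational(-48, 43)), Pow(Add(3, d), -1)) = Mul(Add(Rational(-48, 43), d), Pow(Add(3, d), -1)) = Mul(Pow(Add(3, d), -1), Add(Rational(-48, 43), d)))
Add(Add(Function('A')(-49), Mul(-1, -1866)), 2346) = Add(Add(Mul(Pow(Add(3, -49), -1), Add(Rational(-48, 43), -49)), Mul(-1, -1866)), 2346) = Add(Add(Mul(Pow(-46, -1), Rational(-2155, 43)), 1866), 2346) = Add(Add(Mul(Rational(-1, 46), Rational(-2155, 43)), 1866), 2346) = Add(Add(Rational(2155, 1978), 1866), 2346) = Add(Rational(3693103, 1978), 2346) = Rational(8333491, 1978)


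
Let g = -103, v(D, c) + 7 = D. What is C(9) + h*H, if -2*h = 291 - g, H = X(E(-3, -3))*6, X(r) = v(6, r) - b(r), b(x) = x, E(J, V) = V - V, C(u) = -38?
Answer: 1144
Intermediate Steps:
v(D, c) = -7 + D
E(J, V) = 0
X(r) = -1 - r (X(r) = (-7 + 6) - r = -1 - r)
H = -6 (H = (-1 - 1*0)*6 = (-1 + 0)*6 = -1*6 = -6)
h = -197 (h = -(291 - 1*(-103))/2 = -(291 + 103)/2 = -1/2*394 = -197)
C(9) + h*H = -38 - 197*(-6) = -38 + 1182 = 1144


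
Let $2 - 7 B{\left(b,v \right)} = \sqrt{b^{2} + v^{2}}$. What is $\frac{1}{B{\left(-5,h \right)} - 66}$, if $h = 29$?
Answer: $- \frac{1610}{105367} + \frac{7 \sqrt{866}}{210734} \approx -0.014302$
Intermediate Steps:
$B{\left(b,v \right)} = \frac{2}{7} - \frac{\sqrt{b^{2} + v^{2}}}{7}$
$\frac{1}{B{\left(-5,h \right)} - 66} = \frac{1}{\left(\frac{2}{7} - \frac{\sqrt{\left(-5\right)^{2} + 29^{2}}}{7}\right) - 66} = \frac{1}{\left(\frac{2}{7} - \frac{\sqrt{25 + 841}}{7}\right) - 66} = \frac{1}{\left(\frac{2}{7} - \frac{\sqrt{866}}{7}\right) - 66} = \frac{1}{- \frac{460}{7} - \frac{\sqrt{866}}{7}}$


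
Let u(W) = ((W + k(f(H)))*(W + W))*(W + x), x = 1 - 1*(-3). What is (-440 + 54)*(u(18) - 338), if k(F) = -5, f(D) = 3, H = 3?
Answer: -3843788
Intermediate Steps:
x = 4 (x = 1 + 3 = 4)
u(W) = 2*W*(-5 + W)*(4 + W) (u(W) = ((W - 5)*(W + W))*(W + 4) = ((-5 + W)*(2*W))*(4 + W) = (2*W*(-5 + W))*(4 + W) = 2*W*(-5 + W)*(4 + W))
(-440 + 54)*(u(18) - 338) = (-440 + 54)*(2*18*(-20 + 18**2 - 1*18) - 338) = -386*(2*18*(-20 + 324 - 18) - 338) = -386*(2*18*286 - 338) = -386*(10296 - 338) = -386*9958 = -3843788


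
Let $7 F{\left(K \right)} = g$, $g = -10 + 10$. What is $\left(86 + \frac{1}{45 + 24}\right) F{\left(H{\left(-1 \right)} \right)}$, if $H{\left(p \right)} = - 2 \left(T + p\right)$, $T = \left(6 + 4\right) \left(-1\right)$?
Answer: $0$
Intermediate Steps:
$T = -10$ ($T = 10 \left(-1\right) = -10$)
$H{\left(p \right)} = 20 - 2 p$ ($H{\left(p \right)} = - 2 \left(-10 + p\right) = 20 - 2 p$)
$g = 0$
$F{\left(K \right)} = 0$ ($F{\left(K \right)} = \frac{1}{7} \cdot 0 = 0$)
$\left(86 + \frac{1}{45 + 24}\right) F{\left(H{\left(-1 \right)} \right)} = \left(86 + \frac{1}{45 + 24}\right) 0 = \left(86 + \frac{1}{69}\right) 0 = \frac{5935}{69} \cdot 0 = 0$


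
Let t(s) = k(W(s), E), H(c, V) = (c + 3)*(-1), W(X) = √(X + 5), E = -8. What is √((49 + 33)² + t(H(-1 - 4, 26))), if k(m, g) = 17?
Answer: 3*√749 ≈ 82.104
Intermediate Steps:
W(X) = √(5 + X)
H(c, V) = -3 - c (H(c, V) = (3 + c)*(-1) = -3 - c)
t(s) = 17
√((49 + 33)² + t(H(-1 - 4, 26))) = √((49 + 33)² + 17) = √(82² + 17) = √(6724 + 17) = √6741 = 3*√749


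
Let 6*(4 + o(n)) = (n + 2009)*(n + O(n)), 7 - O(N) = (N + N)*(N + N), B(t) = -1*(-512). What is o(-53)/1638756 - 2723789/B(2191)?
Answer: -1116377167429/209760768 ≈ -5322.1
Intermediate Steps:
B(t) = 512
O(N) = 7 - 4*N² (O(N) = 7 - (N + N)*(N + N) = 7 - 2*N*2*N = 7 - 4*N²)
o(n) = -4 + (2009 + n)*(7 + n - 4*n²)/6 (o(n) = -4 + ((n + 2009)*(n + (7 - 4*n²)))/6 = -4 + ((2009 + n)*(7 + n - 4*n²))/6 = -4 + (2009 + n)*(7 + n - 4*n²)/6)
o(-53)/1638756 - 2723789/B(2191) = (14039/6 + 336*(-53) - 8035/6*(-53)² - ⅔*(-53)³)/1638756 - 2723789/512 = (14039/6 - 17808 - 8035/6*2809 - ⅔*(-148877))*(1/1638756) - 2723789*1/512 = (14039/6 - 17808 - 22570315/6 + 297754/3)*(1/1638756) - 2723789/512 = -3677936*1/1638756 - 2723789/512 = -919484/409689 - 2723789/512 = -1116377167429/209760768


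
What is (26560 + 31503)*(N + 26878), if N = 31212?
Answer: 3372879670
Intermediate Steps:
(26560 + 31503)*(N + 26878) = (26560 + 31503)*(31212 + 26878) = 58063*58090 = 3372879670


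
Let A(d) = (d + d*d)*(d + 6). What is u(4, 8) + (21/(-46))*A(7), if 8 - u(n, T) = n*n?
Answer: -7828/23 ≈ -340.35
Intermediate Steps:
u(n, T) = 8 - n² (u(n, T) = 8 - n*n = 8 - n²)
A(d) = (6 + d)*(d + d²) (A(d) = (d + d²)*(6 + d) = (6 + d)*(d + d²))
u(4, 8) + (21/(-46))*A(7) = (8 - 1*4²) + (21/(-46))*(7*(6 + 7² + 7*7)) = (8 - 1*16) + (21*(-1/46))*(7*(6 + 49 + 49)) = (8 - 16) - 147*104/46 = -8 - 21/46*728 = -8 - 7644/23 = -7828/23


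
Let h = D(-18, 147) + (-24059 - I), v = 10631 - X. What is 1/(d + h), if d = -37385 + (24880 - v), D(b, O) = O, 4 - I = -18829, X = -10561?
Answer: -1/76442 ≈ -1.3082e-5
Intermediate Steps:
I = 18833 (I = 4 - 1*(-18829) = 4 + 18829 = 18833)
v = 21192 (v = 10631 - 1*(-10561) = 10631 + 10561 = 21192)
d = -33697 (d = -37385 + (24880 - 1*21192) = -37385 + (24880 - 21192) = -37385 + 3688 = -33697)
h = -42745 (h = 147 + (-24059 - 1*18833) = 147 + (-24059 - 18833) = 147 - 42892 = -42745)
1/(d + h) = 1/(-33697 - 42745) = 1/(-76442) = -1/76442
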